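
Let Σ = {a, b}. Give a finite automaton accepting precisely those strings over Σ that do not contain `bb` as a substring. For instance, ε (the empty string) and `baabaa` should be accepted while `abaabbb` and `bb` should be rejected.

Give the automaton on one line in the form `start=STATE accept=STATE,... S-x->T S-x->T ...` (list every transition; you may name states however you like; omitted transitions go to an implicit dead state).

This is the complement of 'contains `bb`'. Use the same substring-matching states — q0 through q2 holding how much of `bb` has just been matched — but flip the accepting set: everything except the trap q2 accepts.
With 3 states:
        a   b  
>* q0   q0  q1 
 * q1   q0  q2 
   q2   q2  q2 
(> = start, * = accepting)

start=q0 accept=q0,q1 q0-a->q0 q0-b->q1 q1-a->q0 q1-b->q2 q2-a->q2 q2-b->q2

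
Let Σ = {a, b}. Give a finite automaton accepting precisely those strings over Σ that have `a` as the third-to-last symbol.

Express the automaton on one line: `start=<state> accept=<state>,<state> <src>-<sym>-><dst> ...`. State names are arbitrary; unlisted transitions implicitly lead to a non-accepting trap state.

start=S0 accept=S7,S8,S9,S10 S0-a->S1 S0-b->S2 S1-a->S3 S1-b->S4 S2-a->S5 S2-b->S6 S3-a->S7 S3-b->S8 S4-a->S9 S4-b->S10 S5-a->S11 S5-b->S12 S6-a->S13 S6-b->S14 S7-a->S7 S7-b->S8 S8-a->S9 S8-b->S10 S9-a->S11 S9-b->S12 S10-a->S13 S10-b->S14 S11-a->S7 S11-b->S8 S12-a->S9 S12-b->S10 S13-a->S11 S13-b->S12 S14-a->S13 S14-b->S14

A DFA must remember the last 3 symbols (since which symbol is third-to-last isn't known until the input ends). Use one state per possible window of the last ≤3 symbols; accept from those whose window starts with `a`.
          a    b  
>  S0     S1   S2 
   S1     S3   S4 
   S2     S5   S6 
   S3     S7   S8 
   S4     S9  S10 
   S5    S11  S12 
   S6    S13  S14 
 * S7     S7   S8 
 * S8     S9  S10 
 * S9    S11  S12 
 * S10   S13  S14 
   S11    S7   S8 
   S12    S9  S10 
   S13   S11  S12 
   S14   S13  S14 
(> = start, * = accepting)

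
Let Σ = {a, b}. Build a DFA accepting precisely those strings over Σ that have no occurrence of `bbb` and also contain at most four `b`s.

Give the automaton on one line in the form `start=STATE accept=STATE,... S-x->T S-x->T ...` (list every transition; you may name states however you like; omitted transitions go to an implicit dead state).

start=s0 accept=s0,s1,s2,s3,s4,s5,s7,s8,s9 s0-a->s0 s0-b->s1 s1-a->s2 s1-b->s3 s2-a->s2 s2-b->s4 s3-a->s5 s3-b->s6 s4-a->s5 s4-b->s7 s5-a->s5 s5-b->s8 s6-a->s6 s6-b->s6 s7-a->s8 s7-b->s6 s8-a->s8 s8-b->s9 s9-a->s9 s9-b->s6

Build one automaton per condition and run them in lockstep. The first has 4 states tracking partial matches of the forbidden pattern `bbb`; the second has 6 states tracking the count of `b`s, saturating at 5. A product state is a pair (one from each), accepting exactly when both do. Equivalent product states are then merged.
With 10 states:
        a   b  
>* s0   s0  s1 
 * s1   s2  s3 
 * s2   s2  s4 
 * s3   s5  s6 
 * s4   s5  s7 
 * s5   s5  s8 
   s6   s6  s6 
 * s7   s8  s6 
 * s8   s8  s9 
 * s9   s9  s6 
(> = start, * = accepting)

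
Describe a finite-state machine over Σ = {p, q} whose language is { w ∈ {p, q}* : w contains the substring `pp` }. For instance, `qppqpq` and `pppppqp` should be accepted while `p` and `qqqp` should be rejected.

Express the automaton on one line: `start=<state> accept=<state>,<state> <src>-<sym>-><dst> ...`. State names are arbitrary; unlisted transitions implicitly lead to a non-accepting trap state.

Track how much of `pp` has been matched so far: state S0 is no progress, S2 is the absorbing accept state reached once `pp` has occurred. Intermediate states record partial matches; on a mismatch, fall back to the longest reusable overlap.
With 3 states:
        p   q  
>  S0   S1  S0 
   S1   S2  S0 
 * S2   S2  S2 
(> = start, * = accepting)

start=S0 accept=S2 S0-p->S1 S0-q->S0 S1-p->S2 S1-q->S0 S2-p->S2 S2-q->S2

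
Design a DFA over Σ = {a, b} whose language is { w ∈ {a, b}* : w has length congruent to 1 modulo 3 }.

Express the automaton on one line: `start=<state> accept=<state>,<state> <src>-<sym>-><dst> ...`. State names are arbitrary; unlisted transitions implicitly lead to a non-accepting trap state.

Count input length modulo 3: every symbol advances one step around the cycle q0 → q1 → q2 → q0. Accept at q1.
        a   b  
>  q0   q1  q1 
 * q1   q2  q2 
   q2   q0  q0 
(> = start, * = accepting)

start=q0 accept=q1 q0-a->q1 q0-b->q1 q1-a->q2 q1-b->q2 q2-a->q0 q2-b->q0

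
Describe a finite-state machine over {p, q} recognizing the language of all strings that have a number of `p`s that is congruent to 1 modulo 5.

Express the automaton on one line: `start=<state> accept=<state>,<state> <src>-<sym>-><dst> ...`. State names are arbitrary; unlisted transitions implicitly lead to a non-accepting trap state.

start=s0 accept=s1 s0-p->s1 s0-q->s0 s1-p->s2 s1-q->s1 s2-p->s3 s2-q->s2 s3-p->s4 s3-q->s3 s4-p->s0 s4-q->s4

Keep the running count of `p`s modulo 5: each `p` advances along the cycle s0 → s1 → s2 → s3 → s4 → s0 while other symbols loop. Accept at s1.
5 states suffice.
        p   q  
>  s0   s1  s0 
 * s1   s2  s1 
   s2   s3  s2 
   s3   s4  s3 
   s4   s0  s4 
(> = start, * = accepting)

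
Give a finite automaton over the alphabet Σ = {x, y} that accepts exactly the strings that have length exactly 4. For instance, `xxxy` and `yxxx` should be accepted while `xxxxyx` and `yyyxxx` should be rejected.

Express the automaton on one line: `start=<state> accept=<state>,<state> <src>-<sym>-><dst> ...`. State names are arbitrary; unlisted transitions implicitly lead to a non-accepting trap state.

start=q0 accept=q4 q0-x->q1 q0-y->q1 q1-x->q2 q1-y->q2 q2-x->q3 q2-y->q3 q3-x->q4 q3-y->q4 q4-x->q5 q4-y->q5 q5-x->q5 q5-y->q5

We only need to distinguish lengths 0, 1, …, 4, and '>4'. Chain q0 → q1 → q2 → q3 → q4 → q5 on every symbol, with q5 looping. Accepting states: {q4}.
With 6 states:
        x   y  
>  q0   q1  q1 
   q1   q2  q2 
   q2   q3  q3 
   q3   q4  q4 
 * q4   q5  q5 
   q5   q5  q5 
(> = start, * = accepting)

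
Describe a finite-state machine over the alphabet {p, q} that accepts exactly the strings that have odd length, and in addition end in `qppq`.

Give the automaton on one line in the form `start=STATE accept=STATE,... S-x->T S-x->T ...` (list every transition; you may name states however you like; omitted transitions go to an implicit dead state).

start=s0 accept=s5 s0-p->s1 s0-q->s1 s1-p->s0 s1-q->s2 s2-p->s3 s2-q->s1 s3-p->s4 s3-q->s2 s4-p->s1 s4-q->s5 s5-p->s0 s5-q->s2

Handle the two conditions separately and then intersect. The first has 2 states tracking the input length modulo 2; the second has 5 states tracking how much of the suffix `qppq` has currently been matched. A product state is a pair (one from each), accepting exactly when both do. After merging equivalent states the machine shrinks.
A 6-state machine:
        p   q  
>  s0   s1  s1 
   s1   s0  s2 
   s2   s3  s1 
   s3   s4  s2 
   s4   s1  s5 
 * s5   s0  s2 
(> = start, * = accepting)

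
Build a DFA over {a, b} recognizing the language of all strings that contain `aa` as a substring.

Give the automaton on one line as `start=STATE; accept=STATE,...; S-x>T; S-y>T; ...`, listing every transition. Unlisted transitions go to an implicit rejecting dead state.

start=q0; accept=q2; q0-a>q1; q0-b>q0; q1-a>q2; q1-b>q0; q2-a>q2; q2-b>q2

States q0..q1 record the length of the longest prefix of `aa` that matches the current input suffix. Reaching q2 means `aa` has been seen, and we stay there forever. Accept from q2.
3 states suffice.
        a   b  
>  q0   q1  q0 
   q1   q2  q0 
 * q2   q2  q2 
(> = start, * = accepting)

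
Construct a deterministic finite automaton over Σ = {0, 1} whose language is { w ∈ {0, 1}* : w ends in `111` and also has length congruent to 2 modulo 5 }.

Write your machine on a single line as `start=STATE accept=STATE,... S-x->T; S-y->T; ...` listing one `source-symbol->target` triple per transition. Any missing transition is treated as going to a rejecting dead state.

Build one automaton per condition and run them in lockstep. One (4 states) tracks how much of the suffix `111` has currently been matched; the other (5 states) tracks the input length modulo 5. Each combined state is a pair, one component from each; accept when both components accept.
       0  1 
>  A   B  C 
   B   D  E 
   C   D  F 
   D   G  H 
   E   G  I 
   F   G  J 
   G   K  L 
   H   K  M 
   I   K  N 
   J   K  N 
   K   A  O 
   L   A  P 
   M   A  Q 
   N   A  Q 
   O   B  R 
   P   B  S 
   Q   B  S 
   R   D  T 
   S   D  T 
 * T   G  J 
(> = start, * = accepting)

start=A; accept=T; A-0->B; A-1->C; B-0->D; B-1->E; C-0->D; C-1->F; D-0->G; D-1->H; E-0->G; E-1->I; F-0->G; F-1->J; G-0->K; G-1->L; H-0->K; H-1->M; I-0->K; I-1->N; J-0->K; J-1->N; K-0->A; K-1->O; L-0->A; L-1->P; M-0->A; M-1->Q; N-0->A; N-1->Q; O-0->B; O-1->R; P-0->B; P-1->S; Q-0->B; Q-1->S; R-0->D; R-1->T; S-0->D; S-1->T; T-0->G; T-1->J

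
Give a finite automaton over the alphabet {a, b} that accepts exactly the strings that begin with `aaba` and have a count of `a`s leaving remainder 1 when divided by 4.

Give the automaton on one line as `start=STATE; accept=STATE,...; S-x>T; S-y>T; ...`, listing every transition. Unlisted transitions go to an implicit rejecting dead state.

start=q0; accept=q7; q0-a>q1; q0-b>q2; q1-a>q3; q1-b>q2; q2-a>q2; q2-b>q2; q3-a>q2; q3-b>q4; q4-a>q5; q4-b>q2; q5-a>q6; q5-b>q5; q6-a>q7; q6-b>q6; q7-a>q8; q7-b>q7; q8-a>q5; q8-b>q8

Build one automaton per condition and run them in lockstep. One (6 states) tracks whether the input so far still matches the prefix `aaba`; the other (4 states) tracks the count of `a`s modulo 4. Each combined state is a pair, one component from each; accept when both components accept. Equivalent product states are then merged.
        a   b  
>  q0   q1  q2 
   q1   q3  q2 
   q2   q2  q2 
   q3   q2  q4 
   q4   q5  q2 
   q5   q6  q5 
   q6   q7  q6 
 * q7   q8  q7 
   q8   q5  q8 
(> = start, * = accepting)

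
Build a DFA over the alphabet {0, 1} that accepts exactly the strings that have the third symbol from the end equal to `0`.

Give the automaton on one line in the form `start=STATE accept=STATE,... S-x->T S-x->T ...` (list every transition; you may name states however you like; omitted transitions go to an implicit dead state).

start=s0 accept=s7,s8,s9,s10 s0-0->s1 s0-1->s2 s1-0->s3 s1-1->s4 s2-0->s5 s2-1->s6 s3-0->s7 s3-1->s8 s4-0->s9 s4-1->s10 s5-0->s11 s5-1->s12 s6-0->s13 s6-1->s14 s7-0->s7 s7-1->s8 s8-0->s9 s8-1->s10 s9-0->s11 s9-1->s12 s10-0->s13 s10-1->s14 s11-0->s7 s11-1->s8 s12-0->s9 s12-1->s10 s13-0->s11 s13-1->s12 s14-0->s13 s14-1->s14

Because acceptance depends on a position counted from the end, the machine has to buffer the most recent 3 symbols. Make each state the string of the last up-to-3 symbols read; on input `x` shift the window left and append `x`. Accept when the buffered window has length 3 and begins with `0`.
          0    1  
>  s0     s1   s2 
   s1     s3   s4 
   s2     s5   s6 
   s3     s7   s8 
   s4     s9  s10 
   s5    s11  s12 
   s6    s13  s14 
 * s7     s7   s8 
 * s8     s9  s10 
 * s9    s11  s12 
 * s10   s13  s14 
   s11    s7   s8 
   s12    s9  s10 
   s13   s11  s12 
   s14   s13  s14 
(> = start, * = accepting)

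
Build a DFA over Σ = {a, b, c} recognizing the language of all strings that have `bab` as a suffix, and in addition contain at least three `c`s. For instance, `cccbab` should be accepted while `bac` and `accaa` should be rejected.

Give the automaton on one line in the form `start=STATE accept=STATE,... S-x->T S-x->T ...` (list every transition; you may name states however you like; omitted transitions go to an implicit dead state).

Build one automaton per condition and run them in lockstep. The first has 4 states tracking how much of the suffix `bab` has currently been matched; the second has 5 states tracking the count of `c`s, saturating at 4. A product state is a pair (one from each), accepting exactly when both do.
          a    b    c  
>  S0     S0   S1   S2 
   S1     S3   S1   S2 
   S2     S2   S4   S5 
   S3     S0   S6   S2 
   S4     S7   S4   S5 
   S5     S5   S8   S9 
   S6     S3   S1   S2 
   S7     S2  S10   S5 
   S8    S11   S8   S9 
   S9     S9  S12  S13 
   S10    S7   S4   S5 
   S11    S5  S14   S9 
   S12   S15  S12  S13 
   S13   S13  S16  S13 
   S14   S11   S8   S9 
   S15    S9  S17  S13 
   S16   S18  S16  S13 
 * S17   S15  S12  S13 
   S18   S13  S19  S13 
 * S19   S18  S16  S13 
(> = start, * = accepting)

start=S0 accept=S17,S19 S0-a->S0 S0-b->S1 S0-c->S2 S1-a->S3 S1-b->S1 S1-c->S2 S2-a->S2 S2-b->S4 S2-c->S5 S3-a->S0 S3-b->S6 S3-c->S2 S4-a->S7 S4-b->S4 S4-c->S5 S5-a->S5 S5-b->S8 S5-c->S9 S6-a->S3 S6-b->S1 S6-c->S2 S7-a->S2 S7-b->S10 S7-c->S5 S8-a->S11 S8-b->S8 S8-c->S9 S9-a->S9 S9-b->S12 S9-c->S13 S10-a->S7 S10-b->S4 S10-c->S5 S11-a->S5 S11-b->S14 S11-c->S9 S12-a->S15 S12-b->S12 S12-c->S13 S13-a->S13 S13-b->S16 S13-c->S13 S14-a->S11 S14-b->S8 S14-c->S9 S15-a->S9 S15-b->S17 S15-c->S13 S16-a->S18 S16-b->S16 S16-c->S13 S17-a->S15 S17-b->S12 S17-c->S13 S18-a->S13 S18-b->S19 S18-c->S13 S19-a->S18 S19-b->S16 S19-c->S13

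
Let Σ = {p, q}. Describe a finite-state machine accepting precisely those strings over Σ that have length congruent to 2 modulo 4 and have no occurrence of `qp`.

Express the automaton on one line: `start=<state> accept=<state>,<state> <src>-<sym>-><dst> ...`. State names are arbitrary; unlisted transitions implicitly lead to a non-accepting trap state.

start=s0 accept=s3,s4 s0-p->s1 s0-q->s2 s1-p->s3 s1-q->s4 s2-p->s5 s2-q->s4 s3-p->s6 s3-q->s7 s4-p->s8 s4-q->s7 s5-p->s8 s5-q->s8 s6-p->s0 s6-q->s9 s7-p->s10 s7-q->s9 s8-p->s10 s8-q->s10 s9-p->s11 s9-q->s2 s10-p->s11 s10-q->s11 s11-p->s5 s11-q->s5

Build one automaton per condition and run them in lockstep. The first has 4 states tracking the input length modulo 4; the second has 3 states tracking partial matches of the forbidden pattern `qp`. A product state is a pair (one from each), accepting exactly when both do.
A 12-state machine:
          p    q  
>  s0     s1   s2 
   s1     s3   s4 
   s2     s5   s4 
 * s3     s6   s7 
 * s4     s8   s7 
   s5     s8   s8 
   s6     s0   s9 
   s7    s10   s9 
   s8    s10  s10 
   s9    s11   s2 
   s10   s11  s11 
   s11    s5   s5 
(> = start, * = accepting)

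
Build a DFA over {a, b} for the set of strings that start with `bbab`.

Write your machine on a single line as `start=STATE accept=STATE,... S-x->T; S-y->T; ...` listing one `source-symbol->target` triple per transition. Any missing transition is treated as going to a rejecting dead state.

Check the first 4 symbols one by one: s0 through s3 record how many have matched `bbab` so far; any wrong symbol goes to the dead state s5. After all 4 match we enter the accepting sink s4.
6 states suffice.
        a   b  
>  s0   s5  s1 
   s1   s5  s2 
   s2   s3  s5 
   s3   s5  s4 
 * s4   s4  s4 
   s5   s5  s5 
(> = start, * = accepting)

start=s0; accept=s4; s0-a->s5; s0-b->s1; s1-a->s5; s1-b->s2; s2-a->s3; s2-b->s5; s3-a->s5; s3-b->s4; s4-a->s4; s4-b->s4; s5-a->s5; s5-b->s5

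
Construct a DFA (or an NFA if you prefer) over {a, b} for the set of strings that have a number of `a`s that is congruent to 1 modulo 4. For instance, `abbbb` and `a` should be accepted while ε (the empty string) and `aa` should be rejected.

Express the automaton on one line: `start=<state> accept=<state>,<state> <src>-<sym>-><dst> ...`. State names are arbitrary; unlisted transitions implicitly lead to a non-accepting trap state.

start=q0 accept=q1 q0-a->q1 q0-b->q0 q1-a->q2 q1-b->q1 q2-a->q3 q2-b->q2 q3-a->q0 q3-b->q3

Keep the running count of `a`s modulo 4: each `a` advances along the cycle q0 → q1 → q2 → q3 → q0 while other symbols loop. Accept at q1.
4 states suffice.
        a   b  
>  q0   q1  q0 
 * q1   q2  q1 
   q2   q3  q2 
   q3   q0  q3 
(> = start, * = accepting)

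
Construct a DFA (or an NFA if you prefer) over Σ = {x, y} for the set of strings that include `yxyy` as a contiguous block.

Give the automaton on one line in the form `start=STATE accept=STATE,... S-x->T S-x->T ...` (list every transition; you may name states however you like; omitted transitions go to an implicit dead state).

Track how much of `yxyy` has been matched so far: state A is no progress, E is the absorbing accept state reached once `yxyy` has occurred. Intermediate states record partial matches; on a mismatch, fall back to the longest reusable overlap.
A 5-state machine:
       x  y 
>  A   A  B 
   B   C  B 
   C   A  D 
   D   C  E 
 * E   E  E 
(> = start, * = accepting)

start=A accept=E A-x->A A-y->B B-x->C B-y->B C-x->A C-y->D D-x->C D-y->E E-x->E E-y->E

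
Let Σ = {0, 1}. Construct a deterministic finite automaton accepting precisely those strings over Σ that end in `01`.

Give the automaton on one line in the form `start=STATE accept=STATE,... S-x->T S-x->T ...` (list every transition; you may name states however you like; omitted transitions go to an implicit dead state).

Let each state record the length of the longest suffix of the input read so far that is also a prefix of `01`. q1 means the last symbol is `0`; q2 means the last 2 symbols are `01`. Accept only at q2, where the string currently ends in `01`.
        0   1  
>  q0   q1  q0 
   q1   q1  q2 
 * q2   q1  q0 
(> = start, * = accepting)

start=q0 accept=q2 q0-0->q1 q0-1->q0 q1-0->q1 q1-1->q2 q2-0->q1 q2-1->q0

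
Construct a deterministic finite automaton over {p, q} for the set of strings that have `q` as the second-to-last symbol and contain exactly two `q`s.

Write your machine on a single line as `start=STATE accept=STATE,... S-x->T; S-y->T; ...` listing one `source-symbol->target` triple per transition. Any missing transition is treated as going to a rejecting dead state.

start=A; accept=G,J; A-p->B; A-q->C; B-p->D; B-q->E; C-p->F; C-q->G; D-p->D; D-q->E; E-p->F; E-q->G; F-p->H; F-q->I; G-p->J; G-q->K; H-p->H; H-q->I; I-p->J; I-q->K; J-p->L; J-q->M; K-p->N; K-q->K; L-p->L; L-q->M; M-p->N; M-q->K; N-p->O; N-q->M; O-p->O; O-q->M

Handle the two conditions separately and then intersect. One (7 states) tracks the last 2 symbols read; the other (4 states) tracks the count of `q`s, saturating at 3. Each combined state is a pair, one component from each; accept when both components accept.
With 15 states:
       p  q 
>  A   B  C 
   B   D  E 
   C   F  G 
   D   D  E 
   E   F  G 
   F   H  I 
 * G   J  K 
   H   H  I 
   I   J  K 
 * J   L  M 
   K   N  K 
   L   L  M 
   M   N  K 
   N   O  M 
   O   O  M 
(> = start, * = accepting)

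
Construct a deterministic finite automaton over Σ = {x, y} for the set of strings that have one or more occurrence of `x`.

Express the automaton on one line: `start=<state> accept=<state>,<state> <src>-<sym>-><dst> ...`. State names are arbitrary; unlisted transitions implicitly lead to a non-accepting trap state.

Count `x`s, saturating at 2: state A means no `x` yet, B means one `x` seen, C means more than one. Each `x` increments (capped at C); other symbols loop. Accept from {B, C}.
       x  y 
>  A   B  A 
 * B   C  B 
 * C   C  C 
(> = start, * = accepting)

start=A accept=B,C A-x->B A-y->A B-x->C B-y->B C-x->C C-y->C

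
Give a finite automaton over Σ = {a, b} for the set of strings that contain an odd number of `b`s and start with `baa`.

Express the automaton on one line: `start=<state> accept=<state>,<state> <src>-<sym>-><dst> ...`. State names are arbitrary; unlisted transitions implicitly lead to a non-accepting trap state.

start=q0 accept=q4 q0-a->q1 q0-b->q2 q1-a->q1 q1-b->q1 q2-a->q3 q2-b->q1 q3-a->q4 q3-b->q1 q4-a->q4 q4-b->q5 q5-a->q5 q5-b->q4

Run two small machines in parallel and take their product. One (2 states) tracks the count of `b`s modulo 2; the other (5 states) tracks whether the input so far still matches the prefix `baa`. Each combined state is a pair, one component from each; accept when both components accept. Minimizing collapses redundant product states.
        a   b  
>  q0   q1  q2 
   q1   q1  q1 
   q2   q3  q1 
   q3   q4  q1 
 * q4   q4  q5 
   q5   q5  q4 
(> = start, * = accepting)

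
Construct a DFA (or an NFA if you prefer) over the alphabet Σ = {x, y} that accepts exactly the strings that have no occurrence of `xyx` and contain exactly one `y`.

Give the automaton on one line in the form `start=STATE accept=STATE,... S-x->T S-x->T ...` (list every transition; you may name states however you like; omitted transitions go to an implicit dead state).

start=s0 accept=s2,s3 s0-x->s1 s0-y->s2 s1-x->s1 s1-y->s3 s2-x->s2 s2-y->s4 s3-x->s4 s3-y->s4 s4-x->s4 s4-y->s4

Handle the two conditions separately and then intersect. The first has 4 states tracking partial matches of the forbidden pattern `xyx`; the second has 3 states tracking the count of `y`s, saturating at 2. A product state is a pair (one from each), accepting exactly when both do. Equivalent product states are then merged.
A 5-state machine:
        x   y  
>  s0   s1  s2 
   s1   s1  s3 
 * s2   s2  s4 
 * s3   s4  s4 
   s4   s4  s4 
(> = start, * = accepting)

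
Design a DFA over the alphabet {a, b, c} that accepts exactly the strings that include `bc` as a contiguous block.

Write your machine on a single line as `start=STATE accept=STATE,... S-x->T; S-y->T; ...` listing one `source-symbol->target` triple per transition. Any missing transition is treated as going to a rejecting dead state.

start=s0; accept=s2; s0-a->s0; s0-b->s1; s0-c->s0; s1-a->s0; s1-b->s1; s1-c->s2; s2-a->s2; s2-b->s2; s2-c->s2

States s0..s1 record the length of the longest prefix of `bc` that matches the current input suffix. Reaching s2 means `bc` has been seen, and we stay there forever. Accept from s2.
With 3 states:
        a   b   c  
>  s0   s0  s1  s0 
   s1   s0  s1  s2 
 * s2   s2  s2  s2 
(> = start, * = accepting)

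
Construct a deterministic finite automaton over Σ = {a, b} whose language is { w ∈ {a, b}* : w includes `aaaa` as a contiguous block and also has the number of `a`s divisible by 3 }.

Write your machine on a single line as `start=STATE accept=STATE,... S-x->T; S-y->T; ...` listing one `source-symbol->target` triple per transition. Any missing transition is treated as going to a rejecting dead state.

Build one automaton per condition and run them in lockstep. The first has 5 states tracking whether and how much of `aaaa` has been seen; the second has 3 states tracking the count of `a`s modulo 3. A product state is a pair (one from each), accepting exactly when both do.
A 15-state machine:
          a    b  
>  s0     s1   s0 
   s1     s2   s3 
   s2     s4   s5 
   s3     s6   s3 
   s4     s7   s0 
   s5     s8   s5 
   s6     s9   s5 
   s7    s10   s7 
   s8    s11   s0 
   s9    s12   s0 
   s10   s13  s10 
   s11   s14   s3 
   s12   s10   s3 
 * s13    s7  s13 
   s14   s13   s5 
(> = start, * = accepting)

start=s0; accept=s13; s0-a->s1; s0-b->s0; s1-a->s2; s1-b->s3; s2-a->s4; s2-b->s5; s3-a->s6; s3-b->s3; s4-a->s7; s4-b->s0; s5-a->s8; s5-b->s5; s6-a->s9; s6-b->s5; s7-a->s10; s7-b->s7; s8-a->s11; s8-b->s0; s9-a->s12; s9-b->s0; s10-a->s13; s10-b->s10; s11-a->s14; s11-b->s3; s12-a->s10; s12-b->s3; s13-a->s7; s13-b->s13; s14-a->s13; s14-b->s5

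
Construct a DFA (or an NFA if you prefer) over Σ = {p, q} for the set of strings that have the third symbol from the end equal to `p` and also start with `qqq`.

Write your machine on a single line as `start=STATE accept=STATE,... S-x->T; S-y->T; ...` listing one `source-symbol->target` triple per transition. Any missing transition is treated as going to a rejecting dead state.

Build one automaton per condition and run them in lockstep. The first has 15 states tracking the last 3 symbols read; the second has 5 states tracking whether the input so far still matches the prefix `qqq`. A product state is a pair (one from each), accepting exactly when both do. After merging equivalent states the machine shrinks.
12 states suffice.
          p    q  
>  s0     s1   s2 
   s1     s1   s1 
   s2     s1   s3 
   s3     s1   s4 
   s4     s5   s4 
   s5     s6   s7 
   s6     s8   s9 
   s7    s10  s11 
 * s8     s8   s9 
 * s9    s10  s11 
 * s10    s6   s7 
 * s11    s5   s4 
(> = start, * = accepting)

start=s0; accept=s8,s9,s10,s11; s0-p->s1; s0-q->s2; s1-p->s1; s1-q->s1; s2-p->s1; s2-q->s3; s3-p->s1; s3-q->s4; s4-p->s5; s4-q->s4; s5-p->s6; s5-q->s7; s6-p->s8; s6-q->s9; s7-p->s10; s7-q->s11; s8-p->s8; s8-q->s9; s9-p->s10; s9-q->s11; s10-p->s6; s10-q->s7; s11-p->s5; s11-q->s4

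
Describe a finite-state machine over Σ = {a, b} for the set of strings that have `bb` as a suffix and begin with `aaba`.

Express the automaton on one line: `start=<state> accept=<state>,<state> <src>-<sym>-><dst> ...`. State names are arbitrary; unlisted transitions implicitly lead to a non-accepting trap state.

start=S0 accept=S7 S0-a->S1 S0-b->S2 S1-a->S3 S1-b->S2 S2-a->S2 S2-b->S2 S3-a->S2 S3-b->S4 S4-a->S5 S4-b->S2 S5-a->S5 S5-b->S6 S6-a->S5 S6-b->S7 S7-a->S5 S7-b->S7

Run two small machines in parallel and take their product. One (3 states) tracks how much of the suffix `bb` has currently been matched; the other (6 states) tracks whether the input so far still matches the prefix `aaba`. Each combined state is a pair, one component from each; accept when both components accept. After merging equivalent states the machine shrinks.
An 8-state machine:
        a   b  
>  S0   S1  S2 
   S1   S3  S2 
   S2   S2  S2 
   S3   S2  S4 
   S4   S5  S2 
   S5   S5  S6 
   S6   S5  S7 
 * S7   S5  S7 
(> = start, * = accepting)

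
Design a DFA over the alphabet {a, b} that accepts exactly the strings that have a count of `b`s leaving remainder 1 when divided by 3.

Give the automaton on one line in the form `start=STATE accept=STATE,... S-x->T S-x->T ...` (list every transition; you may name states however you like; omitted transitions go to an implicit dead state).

start=S0 accept=S1 S0-a->S0 S0-b->S1 S1-a->S1 S1-b->S2 S2-a->S2 S2-b->S0

Keep the running count of `b`s modulo 3: each `b` advances along the cycle S0 → S1 → S2 → S0 while other symbols loop. Accept at S1.
A 3-state machine:
        a   b  
>  S0   S0  S1 
 * S1   S1  S2 
   S2   S2  S0 
(> = start, * = accepting)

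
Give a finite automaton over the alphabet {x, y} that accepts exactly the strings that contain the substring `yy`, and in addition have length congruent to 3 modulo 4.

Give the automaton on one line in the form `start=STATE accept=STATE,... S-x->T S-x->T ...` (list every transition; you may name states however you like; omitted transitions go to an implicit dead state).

Run two small machines in parallel and take their product. The first has 3 states tracking whether and how much of `yy` has been seen; the second has 4 states tracking the input length modulo 4. A product state is a pair (one from each), accepting exactly when both do.
12 states suffice.
          x    y  
>  q0     q1   q2 
   q1     q3   q4 
   q2     q3   q5 
   q3     q6   q7 
   q4     q6   q8 
   q5     q8   q8 
   q6     q0   q9 
   q7     q0  q10 
 * q8    q10  q10 
   q9     q1  q11 
   q10   q11  q11 
   q11    q5   q5 
(> = start, * = accepting)

start=q0 accept=q8 q0-x->q1 q0-y->q2 q1-x->q3 q1-y->q4 q2-x->q3 q2-y->q5 q3-x->q6 q3-y->q7 q4-x->q6 q4-y->q8 q5-x->q8 q5-y->q8 q6-x->q0 q6-y->q9 q7-x->q0 q7-y->q10 q8-x->q10 q8-y->q10 q9-x->q1 q9-y->q11 q10-x->q11 q10-y->q11 q11-x->q5 q11-y->q5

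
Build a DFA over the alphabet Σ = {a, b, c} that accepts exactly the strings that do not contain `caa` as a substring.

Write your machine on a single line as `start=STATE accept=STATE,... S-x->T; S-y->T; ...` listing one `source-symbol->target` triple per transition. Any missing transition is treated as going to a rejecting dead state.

This is the complement of 'contains `caa`'. Use the same substring-matching states — S0 through S3 holding how much of `caa` has just been matched — but flip the accepting set: everything except the trap S3 accepts.
        a   b   c  
>* S0   S0  S0  S1 
 * S1   S2  S0  S1 
 * S2   S3  S0  S1 
   S3   S3  S3  S3 
(> = start, * = accepting)

start=S0; accept=S0,S1,S2; S0-a->S0; S0-b->S0; S0-c->S1; S1-a->S2; S1-b->S0; S1-c->S1; S2-a->S3; S2-b->S0; S2-c->S1; S3-a->S3; S3-b->S3; S3-c->S3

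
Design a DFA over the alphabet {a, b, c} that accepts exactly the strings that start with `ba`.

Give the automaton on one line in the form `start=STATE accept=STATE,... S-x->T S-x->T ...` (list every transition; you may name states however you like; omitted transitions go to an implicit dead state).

Walk along `ba` while the input agrees: from s0 take `b` to s1, and so on. Any deviation drops to the rejecting sink s3. Once s2 is reached the prefix is confirmed and every continuation is accepted.
A 4-state machine:
        a   b   c  
>  s0   s3  s1  s3 
   s1   s2  s3  s3 
 * s2   s2  s2  s2 
   s3   s3  s3  s3 
(> = start, * = accepting)

start=s0 accept=s2 s0-a->s3 s0-b->s1 s0-c->s3 s1-a->s2 s1-b->s3 s1-c->s3 s2-a->s2 s2-b->s2 s2-c->s2 s3-a->s3 s3-b->s3 s3-c->s3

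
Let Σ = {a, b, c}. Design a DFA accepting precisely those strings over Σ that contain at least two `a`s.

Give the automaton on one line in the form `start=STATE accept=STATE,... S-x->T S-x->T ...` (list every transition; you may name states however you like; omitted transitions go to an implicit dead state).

start=S0 accept=S2,S3 S0-a->S1 S0-b->S0 S0-c->S0 S1-a->S2 S1-b->S1 S1-c->S1 S2-a->S3 S2-b->S2 S2-c->S2 S3-a->S3 S3-b->S3 S3-c->S3

Count `a`s, saturating at 3: states S0 through S2 mean 0 through 2 `a`s seen; S3 means more than 2. Each `a` increments (capped at S3); other symbols loop. Accept from {S2, S3}.
        a   b   c  
>  S0   S1  S0  S0 
   S1   S2  S1  S1 
 * S2   S3  S2  S2 
 * S3   S3  S3  S3 
(> = start, * = accepting)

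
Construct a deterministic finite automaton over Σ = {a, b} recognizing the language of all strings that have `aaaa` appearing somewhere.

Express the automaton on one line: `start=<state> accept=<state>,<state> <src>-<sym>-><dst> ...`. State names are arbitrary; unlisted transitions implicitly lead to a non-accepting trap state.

Track how much of `aaaa` has been matched so far: state q0 is no progress, q4 is the absorbing accept state reached once `aaaa` has occurred. Intermediate states record partial matches; on a mismatch, fall back to the longest reusable overlap.
A 5-state machine:
        a   b  
>  q0   q1  q0 
   q1   q2  q0 
   q2   q3  q0 
   q3   q4  q0 
 * q4   q4  q4 
(> = start, * = accepting)

start=q0 accept=q4 q0-a->q1 q0-b->q0 q1-a->q2 q1-b->q0 q2-a->q3 q2-b->q0 q3-a->q4 q3-b->q0 q4-a->q4 q4-b->q4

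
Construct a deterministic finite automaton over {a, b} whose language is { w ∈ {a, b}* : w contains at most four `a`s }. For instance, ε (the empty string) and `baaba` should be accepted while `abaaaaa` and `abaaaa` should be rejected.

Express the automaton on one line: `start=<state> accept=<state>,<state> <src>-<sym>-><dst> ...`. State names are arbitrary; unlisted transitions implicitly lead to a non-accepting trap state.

start=S0 accept=S0,S1,S2,S3,S4 S0-a->S1 S0-b->S0 S1-a->S2 S1-b->S1 S2-a->S3 S2-b->S2 S3-a->S4 S3-b->S3 S4-a->S5 S4-b->S4 S5-a->S5 S5-b->S5

Count `a`s, saturating at 5: states S0 through S4 mean 0 through 4 `a`s seen; S5 means more than 4. Each `a` increments (capped at S5); other symbols loop. Accept from {S0, S1, S2, S3, S4}.
With 6 states:
        a   b  
>* S0   S1  S0 
 * S1   S2  S1 
 * S2   S3  S2 
 * S3   S4  S3 
 * S4   S5  S4 
   S5   S5  S5 
(> = start, * = accepting)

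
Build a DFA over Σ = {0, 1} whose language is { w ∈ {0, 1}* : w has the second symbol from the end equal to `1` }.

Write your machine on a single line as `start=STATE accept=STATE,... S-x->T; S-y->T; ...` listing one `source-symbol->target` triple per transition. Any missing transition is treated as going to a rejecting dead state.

A DFA must remember the last 2 symbols (since which symbol is second-to-last isn't known until the input ends). Use one state per possible window of the last ≤2 symbols; accept from those whose window starts with `1`.
        0   1  
>  q0   q1  q2 
   q1   q3  q4 
   q2   q5  q6 
   q3   q3  q4 
   q4   q5  q6 
 * q5   q3  q4 
 * q6   q5  q6 
(> = start, * = accepting)

start=q0; accept=q5,q6; q0-0->q1; q0-1->q2; q1-0->q3; q1-1->q4; q2-0->q5; q2-1->q6; q3-0->q3; q3-1->q4; q4-0->q5; q4-1->q6; q5-0->q3; q5-1->q4; q6-0->q5; q6-1->q6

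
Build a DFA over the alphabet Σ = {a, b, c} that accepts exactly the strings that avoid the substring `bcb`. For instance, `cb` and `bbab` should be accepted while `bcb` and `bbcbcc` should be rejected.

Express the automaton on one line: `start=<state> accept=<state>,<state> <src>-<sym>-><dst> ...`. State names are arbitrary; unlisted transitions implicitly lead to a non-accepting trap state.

Track partial matches of the forbidden pattern `bcb`. State s3 is a dead state reached once `bcb` has occurred; every other state accepts. s0 means no part of `bcb` is currently matched.
With 4 states:
        a   b   c  
>* s0   s0  s1  s0 
 * s1   s0  s1  s2 
 * s2   s0  s3  s0 
   s3   s3  s3  s3 
(> = start, * = accepting)

start=s0 accept=s0,s1,s2 s0-a->s0 s0-b->s1 s0-c->s0 s1-a->s0 s1-b->s1 s1-c->s2 s2-a->s0 s2-b->s3 s2-c->s0 s3-a->s3 s3-b->s3 s3-c->s3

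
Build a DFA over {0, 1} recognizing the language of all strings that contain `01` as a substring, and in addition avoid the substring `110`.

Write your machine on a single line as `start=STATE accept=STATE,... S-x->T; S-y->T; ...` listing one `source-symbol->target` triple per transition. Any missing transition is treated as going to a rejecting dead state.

Build one automaton per condition and run them in lockstep. The first has 3 states tracking whether and how much of `01` has been seen; the second has 4 states tracking partial matches of the forbidden pattern `110`. A product state is a pair (one from each), accepting exactly when both do.
A 9-state machine:
        0   1  
>  q0   q1  q2 
   q1   q1  q3 
   q2   q1  q4 
 * q3   q5  q6 
   q4   q7  q4 
 * q5   q5  q3 
 * q6   q8  q6 
   q7   q7  q8 
   q8   q8  q8 
(> = start, * = accepting)

start=q0; accept=q3,q5,q6; q0-0->q1; q0-1->q2; q1-0->q1; q1-1->q3; q2-0->q1; q2-1->q4; q3-0->q5; q3-1->q6; q4-0->q7; q4-1->q4; q5-0->q5; q5-1->q3; q6-0->q8; q6-1->q6; q7-0->q7; q7-1->q8; q8-0->q8; q8-1->q8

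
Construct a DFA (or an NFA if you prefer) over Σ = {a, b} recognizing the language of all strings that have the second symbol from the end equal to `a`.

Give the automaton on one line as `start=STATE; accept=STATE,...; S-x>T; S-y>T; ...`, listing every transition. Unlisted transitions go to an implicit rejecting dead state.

start=S0; accept=S3,S4; S0-a>S1; S0-b>S2; S1-a>S3; S1-b>S4; S2-a>S5; S2-b>S6; S3-a>S3; S3-b>S4; S4-a>S5; S4-b>S6; S5-a>S3; S5-b>S4; S6-a>S5; S6-b>S6

A DFA must remember the last 2 symbols (since which symbol is second-to-last isn't known until the input ends). Use one state per possible window of the last ≤2 symbols; accept from those whose window starts with `a`.
7 states suffice.
        a   b  
>  S0   S1  S2 
   S1   S3  S4 
   S2   S5  S6 
 * S3   S3  S4 
 * S4   S5  S6 
   S5   S3  S4 
   S6   S5  S6 
(> = start, * = accepting)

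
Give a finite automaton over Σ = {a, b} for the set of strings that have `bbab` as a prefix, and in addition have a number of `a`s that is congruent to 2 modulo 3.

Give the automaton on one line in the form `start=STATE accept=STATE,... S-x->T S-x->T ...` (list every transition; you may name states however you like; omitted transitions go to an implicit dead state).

start=q0 accept=q6 q0-a->q1 q0-b->q2 q1-a->q1 q1-b->q1 q2-a->q1 q2-b->q3 q3-a->q4 q3-b->q1 q4-a->q1 q4-b->q5 q5-a->q6 q5-b->q5 q6-a->q7 q6-b->q6 q7-a->q5 q7-b->q7

Handle the two conditions separately and then intersect. The first has 6 states tracking whether the input so far still matches the prefix `bbab`; the second has 3 states tracking the count of `a`s modulo 3. A product state is a pair (one from each), accepting exactly when both do. Equivalent product states are then merged.
8 states suffice.
        a   b  
>  q0   q1  q2 
   q1   q1  q1 
   q2   q1  q3 
   q3   q4  q1 
   q4   q1  q5 
   q5   q6  q5 
 * q6   q7  q6 
   q7   q5  q7 
(> = start, * = accepting)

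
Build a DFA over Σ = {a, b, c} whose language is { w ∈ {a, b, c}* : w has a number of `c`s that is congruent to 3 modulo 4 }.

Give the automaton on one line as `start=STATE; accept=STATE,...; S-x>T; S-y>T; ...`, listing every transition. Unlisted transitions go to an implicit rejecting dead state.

The only thing that matters is how many `c`s have appeared, reduced mod 4. Use one state per residue: q0 for 0, …, q3 for 3. Reading `c` moves to the next residue; anything else stays put. q3 is accepting.
A 4-state machine:
        a   b   c  
>  q0   q0  q0  q1 
   q1   q1  q1  q2 
   q2   q2  q2  q3 
 * q3   q3  q3  q0 
(> = start, * = accepting)

start=q0; accept=q3; q0-a>q0; q0-b>q0; q0-c>q1; q1-a>q1; q1-b>q1; q1-c>q2; q2-a>q2; q2-b>q2; q2-c>q3; q3-a>q3; q3-b>q3; q3-c>q0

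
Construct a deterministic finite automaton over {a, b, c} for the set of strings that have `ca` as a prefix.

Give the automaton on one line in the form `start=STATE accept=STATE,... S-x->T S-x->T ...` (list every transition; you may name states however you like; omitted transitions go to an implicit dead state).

Walk along `ca` while the input agrees: from q0 take `c` to q1, and so on. Any deviation drops to the rejecting sink q3. Once q2 is reached the prefix is confirmed and every continuation is accepted.
        a   b   c  
>  q0   q3  q3  q1 
   q1   q2  q3  q3 
 * q2   q2  q2  q2 
   q3   q3  q3  q3 
(> = start, * = accepting)

start=q0 accept=q2 q0-a->q3 q0-b->q3 q0-c->q1 q1-a->q2 q1-b->q3 q1-c->q3 q2-a->q2 q2-b->q2 q2-c->q2 q3-a->q3 q3-b->q3 q3-c->q3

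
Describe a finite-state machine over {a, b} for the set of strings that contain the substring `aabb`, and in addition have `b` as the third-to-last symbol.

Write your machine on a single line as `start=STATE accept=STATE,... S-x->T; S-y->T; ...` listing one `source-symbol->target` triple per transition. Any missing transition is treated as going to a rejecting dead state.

start=s0; accept=s5,s6,s7,s8; s0-a->s1; s0-b->s0; s1-a->s2; s1-b->s0; s2-a->s2; s2-b->s3; s3-a->s1; s3-b->s4; s4-a->s5; s4-b->s6; s5-a->s7; s5-b->s8; s6-a->s5; s6-b->s6; s7-a->s9; s7-b->s10; s8-a->s11; s8-b->s4; s9-a->s9; s9-b->s10; s10-a->s11; s10-b->s4; s11-a->s7; s11-b->s8

Handle the two conditions separately and then intersect. One (5 states) tracks whether and how much of `aabb` has been seen; the other (15 states) tracks the last 3 symbols read. Each combined state is a pair, one component from each; accept when both components accept. Equivalent product states are then merged.
          a    b  
>  s0     s1   s0 
   s1     s2   s0 
   s2     s2   s3 
   s3     s1   s4 
   s4     s5   s6 
 * s5     s7   s8 
 * s6     s5   s6 
 * s7     s9  s10 
 * s8    s11   s4 
   s9     s9  s10 
   s10   s11   s4 
   s11    s7   s8 
(> = start, * = accepting)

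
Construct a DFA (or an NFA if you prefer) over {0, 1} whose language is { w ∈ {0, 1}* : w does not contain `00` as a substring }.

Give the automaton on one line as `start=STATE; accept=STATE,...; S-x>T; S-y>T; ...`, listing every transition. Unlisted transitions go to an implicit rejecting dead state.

start=q0; accept=q0,q1; q0-0>q1; q0-1>q0; q1-0>q2; q1-1>q0; q2-0>q2; q2-1>q2

This is the complement of 'contains `00`'. Use the same substring-matching states — q0 through q2 holding how much of `00` has just been matched — but flip the accepting set: everything except the trap q2 accepts.
3 states suffice.
        0   1  
>* q0   q1  q0 
 * q1   q2  q0 
   q2   q2  q2 
(> = start, * = accepting)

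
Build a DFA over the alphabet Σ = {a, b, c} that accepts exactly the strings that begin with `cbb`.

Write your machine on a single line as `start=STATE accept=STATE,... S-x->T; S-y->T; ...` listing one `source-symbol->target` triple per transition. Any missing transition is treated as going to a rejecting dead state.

Check the first 3 symbols one by one: q0 through q2 record how many have matched `cbb` so far; any wrong symbol goes to the dead state q4. After all 3 match we enter the accepting sink q3.
A 5-state machine:
        a   b   c  
>  q0   q4  q4  q1 
   q1   q4  q2  q4 
   q2   q4  q3  q4 
 * q3   q3  q3  q3 
   q4   q4  q4  q4 
(> = start, * = accepting)

start=q0; accept=q3; q0-a->q4; q0-b->q4; q0-c->q1; q1-a->q4; q1-b->q2; q1-c->q4; q2-a->q4; q2-b->q3; q2-c->q4; q3-a->q3; q3-b->q3; q3-c->q3; q4-a->q4; q4-b->q4; q4-c->q4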